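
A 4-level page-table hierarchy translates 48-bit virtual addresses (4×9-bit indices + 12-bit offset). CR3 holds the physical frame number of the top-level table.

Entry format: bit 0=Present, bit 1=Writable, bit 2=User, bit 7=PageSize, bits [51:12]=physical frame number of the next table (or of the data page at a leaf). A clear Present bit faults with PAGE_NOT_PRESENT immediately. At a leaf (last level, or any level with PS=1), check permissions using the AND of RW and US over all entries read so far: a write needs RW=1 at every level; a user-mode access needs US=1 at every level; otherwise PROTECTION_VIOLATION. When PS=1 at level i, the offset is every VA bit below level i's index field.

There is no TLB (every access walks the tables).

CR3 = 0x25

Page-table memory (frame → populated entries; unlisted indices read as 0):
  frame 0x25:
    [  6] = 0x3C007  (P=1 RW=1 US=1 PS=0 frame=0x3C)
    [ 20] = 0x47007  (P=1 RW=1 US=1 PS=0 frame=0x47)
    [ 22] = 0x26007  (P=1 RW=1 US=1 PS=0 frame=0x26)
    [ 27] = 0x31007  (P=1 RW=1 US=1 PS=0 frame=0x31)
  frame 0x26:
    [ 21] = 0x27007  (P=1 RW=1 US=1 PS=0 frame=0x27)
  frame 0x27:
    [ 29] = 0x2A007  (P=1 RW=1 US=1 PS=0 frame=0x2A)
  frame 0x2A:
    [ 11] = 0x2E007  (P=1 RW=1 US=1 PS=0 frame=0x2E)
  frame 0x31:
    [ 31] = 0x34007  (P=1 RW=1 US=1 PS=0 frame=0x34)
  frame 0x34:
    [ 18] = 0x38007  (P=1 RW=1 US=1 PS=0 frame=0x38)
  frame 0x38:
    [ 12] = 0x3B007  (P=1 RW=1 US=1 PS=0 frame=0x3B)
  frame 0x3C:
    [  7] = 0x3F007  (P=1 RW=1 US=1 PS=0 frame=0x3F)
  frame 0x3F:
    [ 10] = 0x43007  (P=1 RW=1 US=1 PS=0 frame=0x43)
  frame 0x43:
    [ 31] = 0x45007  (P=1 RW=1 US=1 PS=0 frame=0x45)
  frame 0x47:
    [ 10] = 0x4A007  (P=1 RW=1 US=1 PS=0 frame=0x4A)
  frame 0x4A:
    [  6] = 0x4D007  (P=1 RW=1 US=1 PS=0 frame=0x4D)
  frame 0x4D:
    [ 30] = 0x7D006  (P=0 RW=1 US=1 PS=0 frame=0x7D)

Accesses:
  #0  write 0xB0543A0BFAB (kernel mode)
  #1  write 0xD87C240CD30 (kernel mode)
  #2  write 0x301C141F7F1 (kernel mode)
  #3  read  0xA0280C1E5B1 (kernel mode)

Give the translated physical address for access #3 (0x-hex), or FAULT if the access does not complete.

Walk each access:
#0 VA=0xB0543A0BFAB (w,kernel):
  L0 @0x25[22] → 0x26007  P=1,RW=1,US=1,PS=0
  L1 @0x26[21] → 0x27007  P=1,RW=1,US=1,PS=0
  L2 @0x27[29] → 0x2A007  P=1,RW=1,US=1,PS=0
  L3 @0x2A[11] → 0x2E007  P=1,RW=1,US=1,PS=0
  ✓ 0x2EFAB  — 4 lookups
#1 VA=0xD87C240CD30 (w,kernel):
  L0 @0x25[27] → 0x31007  P=1,RW=1,US=1,PS=0
  L1 @0x31[31] → 0x34007  P=1,RW=1,US=1,PS=0
  L2 @0x34[18] → 0x38007  P=1,RW=1,US=1,PS=0
  L3 @0x38[12] → 0x3B007  P=1,RW=1,US=1,PS=0
  ✓ 0x3BD30  — 4 lookups
#2 VA=0x301C141F7F1 (w,kernel):
  L0 @0x25[6] → 0x3C007  P=1,RW=1,US=1,PS=0
  L1 @0x3C[7] → 0x3F007  P=1,RW=1,US=1,PS=0
  L2 @0x3F[10] → 0x43007  P=1,RW=1,US=1,PS=0
  L3 @0x43[31] → 0x45007  P=1,RW=1,US=1,PS=0
  ✓ 0x457F1  — 4 lookups
#3 VA=0xA0280C1E5B1 (r,kernel):
  L0 @0x25[20] → 0x47007  P=1,RW=1,US=1,PS=0
  L1 @0x47[10] → 0x4A007  P=1,RW=1,US=1,PS=0
  L2 @0x4A[6] → 0x4D007  P=1,RW=1,US=1,PS=0
  L3 @0x4D[30] → 0x7D006  P=0,RW=1,US=1,PS=0
  ✗ PAGE_NOT_PRESENT  [4 reads]

Access #3 PA: FAULT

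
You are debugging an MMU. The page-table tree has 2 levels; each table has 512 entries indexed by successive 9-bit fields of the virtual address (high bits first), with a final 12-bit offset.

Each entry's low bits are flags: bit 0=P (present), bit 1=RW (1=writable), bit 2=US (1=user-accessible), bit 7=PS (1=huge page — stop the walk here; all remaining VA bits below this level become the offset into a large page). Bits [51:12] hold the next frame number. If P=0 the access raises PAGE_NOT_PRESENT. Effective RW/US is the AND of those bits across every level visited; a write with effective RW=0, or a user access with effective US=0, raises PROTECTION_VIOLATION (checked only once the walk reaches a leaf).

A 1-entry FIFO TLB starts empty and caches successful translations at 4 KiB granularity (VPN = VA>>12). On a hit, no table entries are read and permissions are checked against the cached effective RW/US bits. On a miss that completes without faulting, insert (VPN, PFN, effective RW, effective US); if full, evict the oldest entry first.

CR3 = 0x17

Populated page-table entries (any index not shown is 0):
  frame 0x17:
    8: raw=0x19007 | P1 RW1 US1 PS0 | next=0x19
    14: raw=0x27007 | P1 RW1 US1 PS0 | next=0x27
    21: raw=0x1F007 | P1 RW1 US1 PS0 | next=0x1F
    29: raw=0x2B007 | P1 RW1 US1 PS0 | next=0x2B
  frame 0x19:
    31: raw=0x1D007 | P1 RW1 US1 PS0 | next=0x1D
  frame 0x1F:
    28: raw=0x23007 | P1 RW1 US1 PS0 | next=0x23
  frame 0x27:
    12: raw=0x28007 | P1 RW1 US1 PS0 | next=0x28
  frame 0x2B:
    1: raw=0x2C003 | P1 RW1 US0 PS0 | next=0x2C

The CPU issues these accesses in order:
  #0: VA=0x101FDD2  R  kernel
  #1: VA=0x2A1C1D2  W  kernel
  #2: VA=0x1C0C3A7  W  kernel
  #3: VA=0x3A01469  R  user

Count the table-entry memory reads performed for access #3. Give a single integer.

Walk each access:
#0 VA=0x101FDD2 (r,kernel):
  [0] read 0x17 idx=8: raw=0x19007 flags P=1 W=1 U=1 S=0
  [1] read 0x19 idx=31: raw=0x1D007 flags P=1 W=1 U=1 S=0
  ⇒ phys 0x1DDD2  [2 reads]
#1 VA=0x2A1C1D2 (w,kernel):
  [0] read 0x17 idx=21: raw=0x1F007 flags P=1 W=1 U=1 S=0
  [1] read 0x1F idx=28: raw=0x23007 flags P=1 W=1 U=1 S=0
  ⇒ phys 0x231D2  [2 reads]
#2 VA=0x1C0C3A7 (w,kernel):
  [0] read 0x17 idx=14: raw=0x27007 flags P=1 W=1 U=1 S=0
  [1] read 0x27 idx=12: raw=0x28007 flags P=1 W=1 U=1 S=0
  ⇒ phys 0x283A7  [2 reads]
#3 VA=0x3A01469 (r,user):
  [0] read 0x17 idx=29: raw=0x2B007 flags P=1 W=1 U=1 S=0
  [1] read 0x2B idx=1: raw=0x2C003 flags P=1 W=1 U=0 S=0
  → PROTECTION_VIOLATION  (2 entries read)

Entries read for #3: 2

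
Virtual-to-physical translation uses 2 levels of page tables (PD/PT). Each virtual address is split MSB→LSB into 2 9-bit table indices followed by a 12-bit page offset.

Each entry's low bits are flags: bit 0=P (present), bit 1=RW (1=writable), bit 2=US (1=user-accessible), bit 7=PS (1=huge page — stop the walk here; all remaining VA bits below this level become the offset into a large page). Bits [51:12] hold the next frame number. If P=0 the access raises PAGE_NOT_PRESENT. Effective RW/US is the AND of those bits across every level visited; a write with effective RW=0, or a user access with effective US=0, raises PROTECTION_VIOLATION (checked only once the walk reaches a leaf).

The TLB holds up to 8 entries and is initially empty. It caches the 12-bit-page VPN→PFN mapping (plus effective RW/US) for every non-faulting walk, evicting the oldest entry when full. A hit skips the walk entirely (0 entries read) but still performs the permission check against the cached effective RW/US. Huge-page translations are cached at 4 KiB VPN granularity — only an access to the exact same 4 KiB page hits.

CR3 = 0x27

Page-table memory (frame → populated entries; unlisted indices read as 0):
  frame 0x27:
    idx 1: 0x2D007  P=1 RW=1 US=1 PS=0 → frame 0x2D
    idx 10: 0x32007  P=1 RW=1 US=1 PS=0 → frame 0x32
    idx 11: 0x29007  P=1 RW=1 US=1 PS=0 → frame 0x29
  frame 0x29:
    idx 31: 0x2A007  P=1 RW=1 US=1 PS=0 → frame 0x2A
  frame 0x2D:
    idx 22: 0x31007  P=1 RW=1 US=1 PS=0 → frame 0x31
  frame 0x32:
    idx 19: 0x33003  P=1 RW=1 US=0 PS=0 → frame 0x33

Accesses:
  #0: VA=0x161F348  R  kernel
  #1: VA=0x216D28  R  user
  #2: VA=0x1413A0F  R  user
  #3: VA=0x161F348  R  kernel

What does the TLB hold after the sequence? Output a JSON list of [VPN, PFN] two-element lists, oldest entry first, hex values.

Per-access translation:
#0 VA=0x161F348 (r,kernel):
  lvl0: tbl 0x27, slot 11 ⇒ 0x29007 (P1/RW1/US1/PS0)
  lvl1: tbl 0x29, slot 31 ⇒ 0x2A007 (P1/RW1/US1/PS0)
  → PA=0x2A348  (2 entries read)
#1 VA=0x216D28 (r,user):
  lvl0: tbl 0x27, slot 1 ⇒ 0x2D007 (P1/RW1/US1/PS0)
  lvl1: tbl 0x2D, slot 22 ⇒ 0x31007 (P1/RW1/US1/PS0)
  → PA=0x31D28  (2 entries read)
#2 VA=0x1413A0F (r,user):
  lvl0: tbl 0x27, slot 10 ⇒ 0x32007 (P1/RW1/US1/PS0)
  lvl1: tbl 0x32, slot 19 ⇒ 0x33003 (P1/RW1/US0/PS0)
  ⇒ fault: PROTECTION_VIOLATION  — 2 lookups
#3 VA=0x161F348 (r,kernel):
  TLB hit vpn=0x161F → PA=0x2A348

TLB: [["0x161F", "0x2A"], ["0x216", "0x31"]]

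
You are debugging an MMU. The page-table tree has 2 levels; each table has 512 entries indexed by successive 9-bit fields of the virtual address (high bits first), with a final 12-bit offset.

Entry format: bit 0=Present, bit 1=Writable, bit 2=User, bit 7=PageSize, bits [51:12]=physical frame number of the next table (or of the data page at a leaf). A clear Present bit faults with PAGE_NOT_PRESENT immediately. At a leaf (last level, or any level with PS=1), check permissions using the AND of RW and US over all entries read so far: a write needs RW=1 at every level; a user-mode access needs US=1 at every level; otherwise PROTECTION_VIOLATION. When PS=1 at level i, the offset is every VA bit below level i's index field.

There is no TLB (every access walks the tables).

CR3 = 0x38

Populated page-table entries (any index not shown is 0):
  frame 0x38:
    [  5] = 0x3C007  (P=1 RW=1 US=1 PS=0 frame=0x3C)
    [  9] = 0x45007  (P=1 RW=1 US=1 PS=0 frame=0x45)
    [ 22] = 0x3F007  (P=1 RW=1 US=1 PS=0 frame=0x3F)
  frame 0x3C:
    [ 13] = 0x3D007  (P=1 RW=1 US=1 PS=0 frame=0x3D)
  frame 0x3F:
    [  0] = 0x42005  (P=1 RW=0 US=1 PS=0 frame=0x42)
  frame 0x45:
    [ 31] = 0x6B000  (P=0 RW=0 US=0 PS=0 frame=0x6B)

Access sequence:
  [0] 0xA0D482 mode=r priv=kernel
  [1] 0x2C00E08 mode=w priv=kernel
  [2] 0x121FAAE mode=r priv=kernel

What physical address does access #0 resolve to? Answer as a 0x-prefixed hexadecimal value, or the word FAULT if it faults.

Per-access translation:
#0 VA=0xA0D482 (r,kernel):
  [0] read 0x38 idx=5: raw=0x3C007 flags P=1 W=1 U=1 S=0
  [1] read 0x3C idx=13: raw=0x3D007 flags P=1 W=1 U=1 S=0
  ⇒ phys 0x3D482  [2 reads]
#1 VA=0x2C00E08 (w,kernel):
  [0] read 0x38 idx=22: raw=0x3F007 flags P=1 W=1 U=1 S=0
  [1] read 0x3F idx=0: raw=0x42005 flags P=1 W=0 U=1 S=0
  → PROTECTION_VIOLATION  (2 entries read)
#2 VA=0x121FAAE (r,kernel):
  [0] read 0x38 idx=9: raw=0x45007 flags P=1 W=1 U=1 S=0
  [1] read 0x45 idx=31: raw=0x6B000 flags P=0 W=0 U=0 S=0
  → PAGE_NOT_PRESENT  (2 entries read)

Access #0 PA: 0x3D482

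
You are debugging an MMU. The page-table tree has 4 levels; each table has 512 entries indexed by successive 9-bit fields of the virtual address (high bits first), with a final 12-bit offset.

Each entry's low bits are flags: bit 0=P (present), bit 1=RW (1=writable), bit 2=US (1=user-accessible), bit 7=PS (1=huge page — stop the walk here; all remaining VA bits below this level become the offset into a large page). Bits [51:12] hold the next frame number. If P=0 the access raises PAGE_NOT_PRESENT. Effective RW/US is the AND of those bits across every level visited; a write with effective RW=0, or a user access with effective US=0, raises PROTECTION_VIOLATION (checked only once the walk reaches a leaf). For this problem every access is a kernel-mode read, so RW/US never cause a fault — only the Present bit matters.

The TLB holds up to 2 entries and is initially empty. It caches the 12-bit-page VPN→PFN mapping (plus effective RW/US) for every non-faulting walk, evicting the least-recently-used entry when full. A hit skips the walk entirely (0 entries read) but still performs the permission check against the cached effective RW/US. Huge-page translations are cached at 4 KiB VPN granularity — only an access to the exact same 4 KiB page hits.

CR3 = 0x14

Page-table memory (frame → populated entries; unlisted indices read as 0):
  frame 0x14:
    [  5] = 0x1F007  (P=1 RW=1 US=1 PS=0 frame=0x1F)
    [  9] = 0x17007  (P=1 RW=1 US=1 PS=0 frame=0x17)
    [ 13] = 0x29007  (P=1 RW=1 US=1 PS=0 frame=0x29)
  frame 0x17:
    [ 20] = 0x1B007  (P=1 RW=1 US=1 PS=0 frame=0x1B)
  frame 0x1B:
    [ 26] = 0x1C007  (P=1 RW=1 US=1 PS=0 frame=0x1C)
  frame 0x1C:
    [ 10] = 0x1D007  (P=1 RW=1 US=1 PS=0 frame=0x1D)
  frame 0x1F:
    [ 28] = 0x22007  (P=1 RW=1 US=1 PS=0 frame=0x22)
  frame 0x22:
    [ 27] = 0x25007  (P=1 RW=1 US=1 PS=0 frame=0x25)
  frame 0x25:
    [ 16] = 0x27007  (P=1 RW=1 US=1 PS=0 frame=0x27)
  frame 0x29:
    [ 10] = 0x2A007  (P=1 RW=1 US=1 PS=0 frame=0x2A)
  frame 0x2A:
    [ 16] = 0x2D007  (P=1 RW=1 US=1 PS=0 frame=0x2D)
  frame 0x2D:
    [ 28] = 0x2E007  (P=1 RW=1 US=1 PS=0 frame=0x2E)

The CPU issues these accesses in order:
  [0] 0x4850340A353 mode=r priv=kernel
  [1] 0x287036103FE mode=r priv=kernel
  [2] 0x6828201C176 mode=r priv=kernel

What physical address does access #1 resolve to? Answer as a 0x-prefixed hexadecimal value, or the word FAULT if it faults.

Per-access translation:
#0 VA=0x4850340A353 (r,kernel):
  L0: frame=0x14 idx=9 entry=0x17007 [P=1 RW=1 US=1 PS=0]
  L1: frame=0x17 idx=20 entry=0x1B007 [P=1 RW=1 US=1 PS=0]
  L2: frame=0x1B idx=26 entry=0x1C007 [P=1 RW=1 US=1 PS=0]
  L3: frame=0x1C idx=10 entry=0x1D007 [P=1 RW=1 US=1 PS=0]
  → PA=0x1D353  (4 entries read)
#1 VA=0x287036103FE (r,kernel):
  L0: frame=0x14 idx=5 entry=0x1F007 [P=1 RW=1 US=1 PS=0]
  L1: frame=0x1F idx=28 entry=0x22007 [P=1 RW=1 US=1 PS=0]
  L2: frame=0x22 idx=27 entry=0x25007 [P=1 RW=1 US=1 PS=0]
  L3: frame=0x25 idx=16 entry=0x27007 [P=1 RW=1 US=1 PS=0]
  → PA=0x273FE  (4 entries read)
#2 VA=0x6828201C176 (r,kernel):
  L0: frame=0x14 idx=13 entry=0x29007 [P=1 RW=1 US=1 PS=0]
  L1: frame=0x29 idx=10 entry=0x2A007 [P=1 RW=1 US=1 PS=0]
  L2: frame=0x2A idx=16 entry=0x2D007 [P=1 RW=1 US=1 PS=0]
  L3: frame=0x2D idx=28 entry=0x2E007 [P=1 RW=1 US=1 PS=0]
  → PA=0x2E176  (4 entries read)

Access #1 PA: 0x273FE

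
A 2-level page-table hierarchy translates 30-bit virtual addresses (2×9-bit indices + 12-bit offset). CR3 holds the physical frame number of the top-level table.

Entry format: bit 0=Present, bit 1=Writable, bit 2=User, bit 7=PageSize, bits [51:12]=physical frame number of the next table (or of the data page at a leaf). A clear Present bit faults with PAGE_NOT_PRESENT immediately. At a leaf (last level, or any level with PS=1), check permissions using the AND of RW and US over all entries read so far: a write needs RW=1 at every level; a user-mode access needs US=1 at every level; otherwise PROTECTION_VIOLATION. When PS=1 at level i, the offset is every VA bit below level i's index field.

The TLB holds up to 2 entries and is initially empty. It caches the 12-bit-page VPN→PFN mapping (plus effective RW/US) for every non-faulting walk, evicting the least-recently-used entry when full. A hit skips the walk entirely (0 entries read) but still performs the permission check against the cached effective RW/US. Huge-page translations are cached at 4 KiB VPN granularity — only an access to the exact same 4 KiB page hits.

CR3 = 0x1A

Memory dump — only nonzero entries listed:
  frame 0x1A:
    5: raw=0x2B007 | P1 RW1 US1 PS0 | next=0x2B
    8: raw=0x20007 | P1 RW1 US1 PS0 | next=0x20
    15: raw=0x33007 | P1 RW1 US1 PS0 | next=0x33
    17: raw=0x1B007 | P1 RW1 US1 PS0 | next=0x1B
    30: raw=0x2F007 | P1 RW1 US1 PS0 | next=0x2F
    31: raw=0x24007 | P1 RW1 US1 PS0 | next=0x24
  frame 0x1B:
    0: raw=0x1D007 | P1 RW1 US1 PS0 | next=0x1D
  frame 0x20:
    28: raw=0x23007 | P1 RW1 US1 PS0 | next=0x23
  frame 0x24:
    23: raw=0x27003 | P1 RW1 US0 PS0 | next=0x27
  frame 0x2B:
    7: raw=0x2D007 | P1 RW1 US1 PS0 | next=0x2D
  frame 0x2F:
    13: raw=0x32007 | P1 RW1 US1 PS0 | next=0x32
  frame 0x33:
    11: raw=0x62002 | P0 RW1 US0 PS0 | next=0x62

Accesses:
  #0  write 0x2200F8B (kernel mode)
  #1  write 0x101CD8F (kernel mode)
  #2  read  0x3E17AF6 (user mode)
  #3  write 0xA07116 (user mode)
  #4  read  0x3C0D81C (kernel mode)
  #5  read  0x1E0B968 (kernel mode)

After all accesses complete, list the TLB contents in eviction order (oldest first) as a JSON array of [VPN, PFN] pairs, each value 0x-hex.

Per-access translation:
#0 VA=0x2200F8B (w,kernel):
  lvl0: tbl 0x1A, slot 17 ⇒ 0x1B007 (P1/RW1/US1/PS0)
  lvl1: tbl 0x1B, slot 0 ⇒ 0x1D007 (P1/RW1/US1/PS0)
  ⇒ phys 0x1DF8B  [2 reads]
#1 VA=0x101CD8F (w,kernel):
  lvl0: tbl 0x1A, slot 8 ⇒ 0x20007 (P1/RW1/US1/PS0)
  lvl1: tbl 0x20, slot 28 ⇒ 0x23007 (P1/RW1/US1/PS0)
  ⇒ phys 0x23D8F  [2 reads]
#2 VA=0x3E17AF6 (r,user):
  lvl0: tbl 0x1A, slot 31 ⇒ 0x24007 (P1/RW1/US1/PS0)
  lvl1: tbl 0x24, slot 23 ⇒ 0x27003 (P1/RW1/US0/PS0)
  → PROTECTION_VIOLATION  (2 entries read)
#3 VA=0xA07116 (w,user):
  lvl0: tbl 0x1A, slot 5 ⇒ 0x2B007 (P1/RW1/US1/PS0)
  lvl1: tbl 0x2B, slot 7 ⇒ 0x2D007 (P1/RW1/US1/PS0)
  ⇒ phys 0x2D116  [2 reads]
#4 VA=0x3C0D81C (r,kernel):
  lvl0: tbl 0x1A, slot 30 ⇒ 0x2F007 (P1/RW1/US1/PS0)
  lvl1: tbl 0x2F, slot 13 ⇒ 0x32007 (P1/RW1/US1/PS0)
  ⇒ phys 0x3281C  [2 reads]
#5 VA=0x1E0B968 (r,kernel):
  lvl0: tbl 0x1A, slot 15 ⇒ 0x33007 (P1/RW1/US1/PS0)
  lvl1: tbl 0x33, slot 11 ⇒ 0x62002 (P0/RW1/US0/PS0)
  → PAGE_NOT_PRESENT  (2 entries read)

TLB: [["0xA07", "0x2D"], ["0x3C0D", "0x32"]]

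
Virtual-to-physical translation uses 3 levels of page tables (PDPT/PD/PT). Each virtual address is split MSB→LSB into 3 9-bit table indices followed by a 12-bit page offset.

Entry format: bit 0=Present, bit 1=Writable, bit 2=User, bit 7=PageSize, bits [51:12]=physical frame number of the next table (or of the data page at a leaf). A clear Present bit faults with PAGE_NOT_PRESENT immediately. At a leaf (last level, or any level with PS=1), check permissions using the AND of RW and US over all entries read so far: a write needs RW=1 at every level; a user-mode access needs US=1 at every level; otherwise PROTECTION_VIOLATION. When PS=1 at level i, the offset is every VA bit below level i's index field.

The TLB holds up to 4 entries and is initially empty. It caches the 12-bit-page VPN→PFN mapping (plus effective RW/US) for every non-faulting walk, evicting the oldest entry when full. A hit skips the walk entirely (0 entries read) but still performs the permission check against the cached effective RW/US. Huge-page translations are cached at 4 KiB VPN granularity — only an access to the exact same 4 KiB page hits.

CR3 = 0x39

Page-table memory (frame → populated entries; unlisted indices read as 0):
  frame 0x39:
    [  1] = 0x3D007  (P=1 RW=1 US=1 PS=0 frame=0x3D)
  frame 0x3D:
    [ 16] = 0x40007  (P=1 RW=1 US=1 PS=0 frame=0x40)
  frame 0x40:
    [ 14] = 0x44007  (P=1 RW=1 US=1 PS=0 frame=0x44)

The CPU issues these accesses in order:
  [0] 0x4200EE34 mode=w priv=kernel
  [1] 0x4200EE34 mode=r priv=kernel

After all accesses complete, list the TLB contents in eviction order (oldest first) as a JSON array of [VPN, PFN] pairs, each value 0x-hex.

Walk each access:
#0 VA=0x4200EE34 (w,kernel):
  L0 @0x39[1] → 0x3D007  P=1,RW=1,US=1,PS=0
  L1 @0x3D[16] → 0x40007  P=1,RW=1,US=1,PS=0
  L2 @0x40[14] → 0x44007  P=1,RW=1,US=1,PS=0
  ✓ 0x44E34  — 3 lookups
#1 VA=0x4200EE34 (r,kernel):
  TLB hit vpn=0x4200E → PA=0x44E34

TLB: [["0x4200E", "0x44"]]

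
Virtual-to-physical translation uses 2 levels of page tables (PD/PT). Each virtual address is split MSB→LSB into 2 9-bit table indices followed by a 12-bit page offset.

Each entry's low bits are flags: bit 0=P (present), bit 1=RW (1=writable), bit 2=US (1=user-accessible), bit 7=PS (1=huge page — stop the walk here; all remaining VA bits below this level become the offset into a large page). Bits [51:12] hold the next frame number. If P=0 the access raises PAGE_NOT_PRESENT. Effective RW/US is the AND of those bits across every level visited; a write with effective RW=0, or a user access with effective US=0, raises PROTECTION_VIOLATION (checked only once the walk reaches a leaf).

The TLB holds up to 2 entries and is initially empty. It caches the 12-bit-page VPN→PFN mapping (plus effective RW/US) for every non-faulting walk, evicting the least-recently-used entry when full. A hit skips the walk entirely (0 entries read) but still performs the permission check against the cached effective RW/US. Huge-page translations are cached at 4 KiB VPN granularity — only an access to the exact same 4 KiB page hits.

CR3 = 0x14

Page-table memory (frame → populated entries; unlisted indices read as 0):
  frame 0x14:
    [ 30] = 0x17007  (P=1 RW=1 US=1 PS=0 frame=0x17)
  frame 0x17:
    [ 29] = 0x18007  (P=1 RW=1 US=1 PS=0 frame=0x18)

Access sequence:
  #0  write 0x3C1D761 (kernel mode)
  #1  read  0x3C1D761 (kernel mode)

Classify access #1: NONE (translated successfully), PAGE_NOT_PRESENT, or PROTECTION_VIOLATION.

Trace:
#0 VA=0x3C1D761 (w,kernel):
  [0] read 0x14 idx=30: raw=0x17007 flags P=1 W=1 U=1 S=0
  [1] read 0x17 idx=29: raw=0x18007 flags P=1 W=1 U=1 S=0
  → PA=0x18761  (2 entries read)
#1 VA=0x3C1D761 (r,kernel):
  TLB hit vpn=0x3C1D → PA=0x18761

Access #1 fault: NONE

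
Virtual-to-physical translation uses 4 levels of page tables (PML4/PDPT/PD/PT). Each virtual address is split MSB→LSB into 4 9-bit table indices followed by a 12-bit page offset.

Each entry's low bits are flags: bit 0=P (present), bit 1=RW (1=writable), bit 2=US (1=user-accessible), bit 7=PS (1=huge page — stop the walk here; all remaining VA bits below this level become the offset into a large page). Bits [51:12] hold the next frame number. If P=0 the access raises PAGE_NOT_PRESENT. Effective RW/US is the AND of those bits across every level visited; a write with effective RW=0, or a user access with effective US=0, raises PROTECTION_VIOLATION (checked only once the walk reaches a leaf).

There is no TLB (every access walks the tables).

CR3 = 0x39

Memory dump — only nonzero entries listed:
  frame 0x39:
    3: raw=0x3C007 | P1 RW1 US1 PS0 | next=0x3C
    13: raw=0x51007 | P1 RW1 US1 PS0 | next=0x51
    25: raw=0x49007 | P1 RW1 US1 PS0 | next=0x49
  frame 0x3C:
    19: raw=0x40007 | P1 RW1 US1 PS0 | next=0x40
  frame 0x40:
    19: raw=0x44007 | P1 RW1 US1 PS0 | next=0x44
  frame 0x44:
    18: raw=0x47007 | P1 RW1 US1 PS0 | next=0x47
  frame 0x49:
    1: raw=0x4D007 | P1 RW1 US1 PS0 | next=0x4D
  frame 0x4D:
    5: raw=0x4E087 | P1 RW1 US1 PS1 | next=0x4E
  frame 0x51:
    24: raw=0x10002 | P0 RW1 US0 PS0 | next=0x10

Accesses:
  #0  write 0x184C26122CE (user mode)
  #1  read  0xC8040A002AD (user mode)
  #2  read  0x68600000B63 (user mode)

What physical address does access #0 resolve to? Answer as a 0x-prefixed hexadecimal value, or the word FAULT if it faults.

Walk each access:
#0 VA=0x184C26122CE (w,user):
  [0] read 0x39 idx=3: raw=0x3C007 flags P=1 W=1 U=1 S=0
  [1] read 0x3C idx=19: raw=0x40007 flags P=1 W=1 U=1 S=0
  [2] read 0x40 idx=19: raw=0x44007 flags P=1 W=1 U=1 S=0
  [3] read 0x44 idx=18: raw=0x47007 flags P=1 W=1 U=1 S=0
  ✓ 0x472CE  — 4 lookups
#1 VA=0xC8040A002AD (r,user):
  [0] read 0x39 idx=25: raw=0x49007 flags P=1 W=1 U=1 S=0
  [1] read 0x49 idx=1: raw=0x4D007 flags P=1 W=1 U=1 S=0
  [2] read 0x4D idx=5: raw=0x4E087 flags P=1 W=1 U=1 S=1
  ✓ 0x4E2AD (huge @L2)  — 3 lookups
#2 VA=0x68600000B63 (r,user):
  [0] read 0x39 idx=13: raw=0x51007 flags P=1 W=1 U=1 S=0
  [1] read 0x51 idx=24: raw=0x10002 flags P=0 W=1 U=0 S=0
  ⇒ fault: PAGE_NOT_PRESENT  — 2 lookups

Access #0 PA: 0x472CE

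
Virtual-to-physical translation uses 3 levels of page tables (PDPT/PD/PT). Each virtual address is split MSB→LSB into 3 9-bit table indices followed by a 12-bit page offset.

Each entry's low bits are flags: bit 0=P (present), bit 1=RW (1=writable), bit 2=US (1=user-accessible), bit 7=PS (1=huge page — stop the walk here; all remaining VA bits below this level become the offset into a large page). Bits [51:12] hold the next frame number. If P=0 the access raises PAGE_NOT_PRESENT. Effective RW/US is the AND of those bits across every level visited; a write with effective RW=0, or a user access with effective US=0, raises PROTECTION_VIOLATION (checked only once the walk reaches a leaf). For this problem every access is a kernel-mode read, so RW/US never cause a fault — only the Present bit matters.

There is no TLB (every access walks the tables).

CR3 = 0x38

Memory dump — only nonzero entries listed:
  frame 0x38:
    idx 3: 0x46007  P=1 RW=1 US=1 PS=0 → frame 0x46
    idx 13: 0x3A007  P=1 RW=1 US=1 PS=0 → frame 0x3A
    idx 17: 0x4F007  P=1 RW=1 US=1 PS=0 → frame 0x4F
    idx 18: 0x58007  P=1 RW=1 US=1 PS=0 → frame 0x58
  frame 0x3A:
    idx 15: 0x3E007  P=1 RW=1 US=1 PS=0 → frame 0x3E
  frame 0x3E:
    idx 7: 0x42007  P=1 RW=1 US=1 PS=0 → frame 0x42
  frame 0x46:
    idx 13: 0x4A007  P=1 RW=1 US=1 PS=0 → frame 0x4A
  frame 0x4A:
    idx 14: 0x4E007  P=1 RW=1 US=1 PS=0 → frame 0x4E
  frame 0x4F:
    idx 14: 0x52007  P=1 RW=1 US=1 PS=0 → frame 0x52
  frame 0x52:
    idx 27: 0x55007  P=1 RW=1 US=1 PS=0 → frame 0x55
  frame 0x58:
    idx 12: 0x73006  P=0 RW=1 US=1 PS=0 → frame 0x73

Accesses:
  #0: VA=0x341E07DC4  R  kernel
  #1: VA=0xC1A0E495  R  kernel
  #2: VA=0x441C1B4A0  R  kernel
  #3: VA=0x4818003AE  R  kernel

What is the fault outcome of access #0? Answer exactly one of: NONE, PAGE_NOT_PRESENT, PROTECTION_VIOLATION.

Per-access translation:
#0 VA=0x341E07DC4 (r,kernel):
  L0 @0x38[13] → 0x3A007  P=1,RW=1,US=1,PS=0
  L1 @0x3A[15] → 0x3E007  P=1,RW=1,US=1,PS=0
  L2 @0x3E[7] → 0x42007  P=1,RW=1,US=1,PS=0
  ✓ 0x42DC4  — 3 lookups
#1 VA=0xC1A0E495 (r,kernel):
  L0 @0x38[3] → 0x46007  P=1,RW=1,US=1,PS=0
  L1 @0x46[13] → 0x4A007  P=1,RW=1,US=1,PS=0
  L2 @0x4A[14] → 0x4E007  P=1,RW=1,US=1,PS=0
  ✓ 0x4E495  — 3 lookups
#2 VA=0x441C1B4A0 (r,kernel):
  L0 @0x38[17] → 0x4F007  P=1,RW=1,US=1,PS=0
  L1 @0x4F[14] → 0x52007  P=1,RW=1,US=1,PS=0
  L2 @0x52[27] → 0x55007  P=1,RW=1,US=1,PS=0
  ✓ 0x554A0  — 3 lookups
#3 VA=0x4818003AE (r,kernel):
  L0 @0x38[18] → 0x58007  P=1,RW=1,US=1,PS=0
  L1 @0x58[12] → 0x73006  P=0,RW=1,US=1,PS=0
  ✗ PAGE_NOT_PRESENT  [2 reads]

Access #0 fault: NONE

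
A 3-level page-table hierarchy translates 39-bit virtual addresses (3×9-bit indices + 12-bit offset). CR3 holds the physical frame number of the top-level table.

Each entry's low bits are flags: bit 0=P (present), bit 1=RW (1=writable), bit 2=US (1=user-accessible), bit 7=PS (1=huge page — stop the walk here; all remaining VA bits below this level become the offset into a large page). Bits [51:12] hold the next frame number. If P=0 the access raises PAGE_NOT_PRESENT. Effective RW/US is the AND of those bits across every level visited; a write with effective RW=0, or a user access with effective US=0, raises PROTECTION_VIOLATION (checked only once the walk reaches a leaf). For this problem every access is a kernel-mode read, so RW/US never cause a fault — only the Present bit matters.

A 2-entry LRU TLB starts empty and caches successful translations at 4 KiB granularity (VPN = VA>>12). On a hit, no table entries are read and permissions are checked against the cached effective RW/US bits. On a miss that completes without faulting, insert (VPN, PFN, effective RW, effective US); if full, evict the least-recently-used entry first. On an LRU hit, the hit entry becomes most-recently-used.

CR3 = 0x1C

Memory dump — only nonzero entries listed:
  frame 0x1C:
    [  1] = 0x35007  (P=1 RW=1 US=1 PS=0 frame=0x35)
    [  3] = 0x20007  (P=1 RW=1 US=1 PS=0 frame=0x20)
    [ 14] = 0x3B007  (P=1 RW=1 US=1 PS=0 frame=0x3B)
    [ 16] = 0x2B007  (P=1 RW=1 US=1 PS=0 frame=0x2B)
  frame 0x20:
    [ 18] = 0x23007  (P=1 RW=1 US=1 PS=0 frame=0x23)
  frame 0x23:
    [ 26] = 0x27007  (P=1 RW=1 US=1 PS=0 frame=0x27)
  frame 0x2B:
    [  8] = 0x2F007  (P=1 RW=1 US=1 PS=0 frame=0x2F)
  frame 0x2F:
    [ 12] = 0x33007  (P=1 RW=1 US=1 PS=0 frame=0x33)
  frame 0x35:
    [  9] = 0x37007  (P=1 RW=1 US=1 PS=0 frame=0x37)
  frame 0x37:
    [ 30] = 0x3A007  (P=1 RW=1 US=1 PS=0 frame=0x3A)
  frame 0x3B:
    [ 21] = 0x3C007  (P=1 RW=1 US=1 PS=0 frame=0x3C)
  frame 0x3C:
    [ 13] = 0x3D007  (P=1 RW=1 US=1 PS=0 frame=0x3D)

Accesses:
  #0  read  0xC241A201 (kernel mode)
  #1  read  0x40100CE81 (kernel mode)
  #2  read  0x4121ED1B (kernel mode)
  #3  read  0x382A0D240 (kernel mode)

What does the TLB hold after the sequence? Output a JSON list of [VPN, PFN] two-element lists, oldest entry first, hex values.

Trace:
#0 VA=0xC241A201 (r,kernel):
  L0: frame=0x1C idx=3 entry=0x20007 [P=1 RW=1 US=1 PS=0]
  L1: frame=0x20 idx=18 entry=0x23007 [P=1 RW=1 US=1 PS=0]
  L2: frame=0x23 idx=26 entry=0x27007 [P=1 RW=1 US=1 PS=0]
  ⇒ phys 0x27201  [3 reads]
#1 VA=0x40100CE81 (r,kernel):
  L0: frame=0x1C idx=16 entry=0x2B007 [P=1 RW=1 US=1 PS=0]
  L1: frame=0x2B idx=8 entry=0x2F007 [P=1 RW=1 US=1 PS=0]
  L2: frame=0x2F idx=12 entry=0x33007 [P=1 RW=1 US=1 PS=0]
  ⇒ phys 0x33E81  [3 reads]
#2 VA=0x4121ED1B (r,kernel):
  L0: frame=0x1C idx=1 entry=0x35007 [P=1 RW=1 US=1 PS=0]
  L1: frame=0x35 idx=9 entry=0x37007 [P=1 RW=1 US=1 PS=0]
  L2: frame=0x37 idx=30 entry=0x3A007 [P=1 RW=1 US=1 PS=0]
  ⇒ phys 0x3AD1B  [3 reads]
#3 VA=0x382A0D240 (r,kernel):
  L0: frame=0x1C idx=14 entry=0x3B007 [P=1 RW=1 US=1 PS=0]
  L1: frame=0x3B idx=21 entry=0x3C007 [P=1 RW=1 US=1 PS=0]
  L2: frame=0x3C idx=13 entry=0x3D007 [P=1 RW=1 US=1 PS=0]
  ⇒ phys 0x3D240  [3 reads]

TLB: [["0x4121E", "0x3A"], ["0x382A0D", "0x3D"]]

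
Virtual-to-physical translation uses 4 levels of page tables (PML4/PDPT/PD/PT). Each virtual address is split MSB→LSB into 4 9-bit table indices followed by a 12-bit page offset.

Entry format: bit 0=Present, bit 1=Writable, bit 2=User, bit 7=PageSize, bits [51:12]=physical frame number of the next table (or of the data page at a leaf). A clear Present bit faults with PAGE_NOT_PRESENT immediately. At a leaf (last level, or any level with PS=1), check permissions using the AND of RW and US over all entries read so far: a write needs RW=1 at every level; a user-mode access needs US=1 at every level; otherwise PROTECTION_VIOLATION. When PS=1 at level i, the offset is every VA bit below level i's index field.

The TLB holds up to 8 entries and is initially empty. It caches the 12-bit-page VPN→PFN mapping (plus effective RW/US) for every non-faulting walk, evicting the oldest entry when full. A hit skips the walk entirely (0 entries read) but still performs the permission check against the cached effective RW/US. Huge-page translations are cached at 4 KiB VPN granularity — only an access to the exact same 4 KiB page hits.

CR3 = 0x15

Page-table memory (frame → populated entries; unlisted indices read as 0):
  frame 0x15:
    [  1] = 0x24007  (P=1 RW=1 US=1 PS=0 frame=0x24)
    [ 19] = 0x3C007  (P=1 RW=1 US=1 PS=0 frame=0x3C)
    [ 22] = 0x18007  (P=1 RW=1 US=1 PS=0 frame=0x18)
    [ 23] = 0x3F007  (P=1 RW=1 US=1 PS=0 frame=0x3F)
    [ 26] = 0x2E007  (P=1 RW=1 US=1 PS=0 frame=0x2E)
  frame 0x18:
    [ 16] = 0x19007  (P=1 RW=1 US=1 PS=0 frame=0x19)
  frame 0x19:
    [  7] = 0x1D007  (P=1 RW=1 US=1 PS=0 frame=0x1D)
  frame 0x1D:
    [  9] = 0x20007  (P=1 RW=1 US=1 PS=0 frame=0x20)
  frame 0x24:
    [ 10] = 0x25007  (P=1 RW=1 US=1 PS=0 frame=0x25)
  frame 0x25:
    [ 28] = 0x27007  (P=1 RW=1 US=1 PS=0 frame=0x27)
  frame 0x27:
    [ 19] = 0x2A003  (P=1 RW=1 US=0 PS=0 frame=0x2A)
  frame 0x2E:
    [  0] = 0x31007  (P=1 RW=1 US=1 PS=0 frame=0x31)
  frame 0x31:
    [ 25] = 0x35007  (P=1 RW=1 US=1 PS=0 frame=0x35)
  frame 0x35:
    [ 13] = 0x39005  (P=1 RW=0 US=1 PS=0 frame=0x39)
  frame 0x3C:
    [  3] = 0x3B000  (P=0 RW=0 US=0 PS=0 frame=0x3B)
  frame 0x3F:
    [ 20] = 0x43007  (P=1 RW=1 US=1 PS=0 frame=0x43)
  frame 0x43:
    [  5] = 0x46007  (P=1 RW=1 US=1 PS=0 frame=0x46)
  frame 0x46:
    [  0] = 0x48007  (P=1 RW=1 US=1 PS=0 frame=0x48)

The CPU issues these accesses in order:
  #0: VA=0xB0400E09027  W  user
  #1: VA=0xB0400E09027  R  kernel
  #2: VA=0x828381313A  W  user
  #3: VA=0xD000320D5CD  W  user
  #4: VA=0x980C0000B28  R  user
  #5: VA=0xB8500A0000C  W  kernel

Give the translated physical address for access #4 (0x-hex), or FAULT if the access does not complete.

Walk each access:
#0 VA=0xB0400E09027 (w,user):
  L0 @0x15[22] → 0x18007  P=1,RW=1,US=1,PS=0
  L1 @0x18[16] → 0x19007  P=1,RW=1,US=1,PS=0
  L2 @0x19[7] → 0x1D007  P=1,RW=1,US=1,PS=0
  L3 @0x1D[9] → 0x20007  P=1,RW=1,US=1,PS=0
  ⇒ phys 0x20027  [4 reads]
#1 VA=0xB0400E09027 (r,kernel):
  TLB hit vpn=0xB0400E09 → PA=0x20027
#2 VA=0x828381313A (w,user):
  L0 @0x15[1] → 0x24007  P=1,RW=1,US=1,PS=0
  L1 @0x24[10] → 0x25007  P=1,RW=1,US=1,PS=0
  L2 @0x25[28] → 0x27007  P=1,RW=1,US=1,PS=0
  L3 @0x27[19] → 0x2A003  P=1,RW=1,US=0,PS=0
  ✗ PROTECTION_VIOLATION  [4 reads]
#3 VA=0xD000320D5CD (w,user):
  L0 @0x15[26] → 0x2E007  P=1,RW=1,US=1,PS=0
  L1 @0x2E[0] → 0x31007  P=1,RW=1,US=1,PS=0
  L2 @0x31[25] → 0x35007  P=1,RW=1,US=1,PS=0
  L3 @0x35[13] → 0x39005  P=1,RW=0,US=1,PS=0
  ✗ PROTECTION_VIOLATION  [4 reads]
#4 VA=0x980C0000B28 (r,user):
  L0 @0x15[19] → 0x3C007  P=1,RW=1,US=1,PS=0
  L1 @0x3C[3] → 0x3B000  P=0,RW=0,US=0,PS=0
  ✗ PAGE_NOT_PRESENT  [2 reads]
#5 VA=0xB8500A0000C (w,kernel):
  L0 @0x15[23] → 0x3F007  P=1,RW=1,US=1,PS=0
  L1 @0x3F[20] → 0x43007  P=1,RW=1,US=1,PS=0
  L2 @0x43[5] → 0x46007  P=1,RW=1,US=1,PS=0
  L3 @0x46[0] → 0x48007  P=1,RW=1,US=1,PS=0
  ⇒ phys 0x4800C  [4 reads]

Access #4 PA: FAULT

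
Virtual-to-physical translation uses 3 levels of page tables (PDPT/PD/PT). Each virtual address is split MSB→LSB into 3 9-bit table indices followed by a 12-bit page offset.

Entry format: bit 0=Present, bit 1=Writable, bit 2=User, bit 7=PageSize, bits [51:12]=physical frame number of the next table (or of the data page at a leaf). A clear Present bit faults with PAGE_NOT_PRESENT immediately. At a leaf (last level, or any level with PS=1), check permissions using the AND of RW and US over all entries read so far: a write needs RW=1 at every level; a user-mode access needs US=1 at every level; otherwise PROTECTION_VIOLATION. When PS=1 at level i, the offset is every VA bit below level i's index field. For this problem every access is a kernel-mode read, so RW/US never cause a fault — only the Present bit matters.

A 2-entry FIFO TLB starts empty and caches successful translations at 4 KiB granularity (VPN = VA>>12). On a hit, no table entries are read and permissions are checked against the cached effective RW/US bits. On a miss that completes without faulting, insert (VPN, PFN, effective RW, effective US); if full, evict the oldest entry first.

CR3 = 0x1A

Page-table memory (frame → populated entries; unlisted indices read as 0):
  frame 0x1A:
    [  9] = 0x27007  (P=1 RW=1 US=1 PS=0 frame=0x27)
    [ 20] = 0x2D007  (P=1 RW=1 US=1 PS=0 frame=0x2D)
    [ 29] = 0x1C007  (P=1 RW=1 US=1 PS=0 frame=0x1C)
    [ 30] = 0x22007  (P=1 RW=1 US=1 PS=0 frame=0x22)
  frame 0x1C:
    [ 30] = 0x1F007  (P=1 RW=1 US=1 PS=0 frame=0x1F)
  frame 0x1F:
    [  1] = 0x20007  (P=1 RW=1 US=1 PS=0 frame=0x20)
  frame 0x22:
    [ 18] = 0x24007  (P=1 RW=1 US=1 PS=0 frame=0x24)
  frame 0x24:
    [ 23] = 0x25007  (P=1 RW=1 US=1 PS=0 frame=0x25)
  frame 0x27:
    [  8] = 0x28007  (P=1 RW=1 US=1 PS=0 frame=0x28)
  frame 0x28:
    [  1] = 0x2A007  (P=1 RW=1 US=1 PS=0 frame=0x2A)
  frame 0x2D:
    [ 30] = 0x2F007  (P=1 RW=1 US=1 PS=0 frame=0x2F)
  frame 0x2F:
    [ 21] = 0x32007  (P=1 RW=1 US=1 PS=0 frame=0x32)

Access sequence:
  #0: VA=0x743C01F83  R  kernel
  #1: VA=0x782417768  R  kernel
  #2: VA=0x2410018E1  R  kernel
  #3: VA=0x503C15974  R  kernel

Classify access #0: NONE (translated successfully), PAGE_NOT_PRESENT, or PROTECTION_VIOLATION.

Trace:
#0 VA=0x743C01F83 (r,kernel):
  L0: frame=0x1A idx=29 entry=0x1C007 [P=1 RW=1 US=1 PS=0]
  L1: frame=0x1C idx=30 entry=0x1F007 [P=1 RW=1 US=1 PS=0]
  L2: frame=0x1F idx=1 entry=0x20007 [P=1 RW=1 US=1 PS=0]
  → PA=0x20F83  (3 entries read)
#1 VA=0x782417768 (r,kernel):
  L0: frame=0x1A idx=30 entry=0x22007 [P=1 RW=1 US=1 PS=0]
  L1: frame=0x22 idx=18 entry=0x24007 [P=1 RW=1 US=1 PS=0]
  L2: frame=0x24 idx=23 entry=0x25007 [P=1 RW=1 US=1 PS=0]
  → PA=0x25768  (3 entries read)
#2 VA=0x2410018E1 (r,kernel):
  L0: frame=0x1A idx=9 entry=0x27007 [P=1 RW=1 US=1 PS=0]
  L1: frame=0x27 idx=8 entry=0x28007 [P=1 RW=1 US=1 PS=0]
  L2: frame=0x28 idx=1 entry=0x2A007 [P=1 RW=1 US=1 PS=0]
  → PA=0x2A8E1  (3 entries read)
#3 VA=0x503C15974 (r,kernel):
  L0: frame=0x1A idx=20 entry=0x2D007 [P=1 RW=1 US=1 PS=0]
  L1: frame=0x2D idx=30 entry=0x2F007 [P=1 RW=1 US=1 PS=0]
  L2: frame=0x2F idx=21 entry=0x32007 [P=1 RW=1 US=1 PS=0]
  → PA=0x32974  (3 entries read)

Access #0 fault: NONE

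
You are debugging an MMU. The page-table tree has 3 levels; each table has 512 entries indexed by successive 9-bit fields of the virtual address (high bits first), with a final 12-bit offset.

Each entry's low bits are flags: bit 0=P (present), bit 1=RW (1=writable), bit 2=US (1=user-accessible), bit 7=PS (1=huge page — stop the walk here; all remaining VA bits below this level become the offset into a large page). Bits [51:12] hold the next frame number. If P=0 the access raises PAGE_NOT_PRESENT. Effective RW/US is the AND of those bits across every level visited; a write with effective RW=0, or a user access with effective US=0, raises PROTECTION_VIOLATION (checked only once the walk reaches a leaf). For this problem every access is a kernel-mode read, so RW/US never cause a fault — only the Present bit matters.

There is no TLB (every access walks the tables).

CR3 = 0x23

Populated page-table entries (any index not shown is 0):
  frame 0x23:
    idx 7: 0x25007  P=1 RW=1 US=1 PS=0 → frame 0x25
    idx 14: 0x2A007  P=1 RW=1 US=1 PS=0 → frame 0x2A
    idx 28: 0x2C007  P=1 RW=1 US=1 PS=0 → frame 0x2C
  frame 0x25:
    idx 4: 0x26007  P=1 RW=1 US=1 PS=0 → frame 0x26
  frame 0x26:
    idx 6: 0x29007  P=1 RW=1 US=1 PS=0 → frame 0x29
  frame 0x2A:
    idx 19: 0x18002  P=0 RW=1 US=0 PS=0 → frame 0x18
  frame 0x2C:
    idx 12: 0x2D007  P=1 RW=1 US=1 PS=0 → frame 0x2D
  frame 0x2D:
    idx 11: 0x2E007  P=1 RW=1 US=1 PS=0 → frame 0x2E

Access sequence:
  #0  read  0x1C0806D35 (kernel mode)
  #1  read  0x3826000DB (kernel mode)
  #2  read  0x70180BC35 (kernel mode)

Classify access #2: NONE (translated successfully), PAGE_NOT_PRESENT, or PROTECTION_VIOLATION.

Walk each access:
#0 VA=0x1C0806D35 (r,kernel):
  [0] read 0x23 idx=7: raw=0x25007 flags P=1 W=1 U=1 S=0
  [1] read 0x25 idx=4: raw=0x26007 flags P=1 W=1 U=1 S=0
  [2] read 0x26 idx=6: raw=0x29007 flags P=1 W=1 U=1 S=0
  ✓ 0x29D35  — 3 lookups
#1 VA=0x3826000DB (r,kernel):
  [0] read 0x23 idx=14: raw=0x2A007 flags P=1 W=1 U=1 S=0
  [1] read 0x2A idx=19: raw=0x18002 flags P=0 W=1 U=0 S=0
  ✗ PAGE_NOT_PRESENT  [2 reads]
#2 VA=0x70180BC35 (r,kernel):
  [0] read 0x23 idx=28: raw=0x2C007 flags P=1 W=1 U=1 S=0
  [1] read 0x2C idx=12: raw=0x2D007 flags P=1 W=1 U=1 S=0
  [2] read 0x2D idx=11: raw=0x2E007 flags P=1 W=1 U=1 S=0
  ✓ 0x2EC35  — 3 lookups

Access #2 fault: NONE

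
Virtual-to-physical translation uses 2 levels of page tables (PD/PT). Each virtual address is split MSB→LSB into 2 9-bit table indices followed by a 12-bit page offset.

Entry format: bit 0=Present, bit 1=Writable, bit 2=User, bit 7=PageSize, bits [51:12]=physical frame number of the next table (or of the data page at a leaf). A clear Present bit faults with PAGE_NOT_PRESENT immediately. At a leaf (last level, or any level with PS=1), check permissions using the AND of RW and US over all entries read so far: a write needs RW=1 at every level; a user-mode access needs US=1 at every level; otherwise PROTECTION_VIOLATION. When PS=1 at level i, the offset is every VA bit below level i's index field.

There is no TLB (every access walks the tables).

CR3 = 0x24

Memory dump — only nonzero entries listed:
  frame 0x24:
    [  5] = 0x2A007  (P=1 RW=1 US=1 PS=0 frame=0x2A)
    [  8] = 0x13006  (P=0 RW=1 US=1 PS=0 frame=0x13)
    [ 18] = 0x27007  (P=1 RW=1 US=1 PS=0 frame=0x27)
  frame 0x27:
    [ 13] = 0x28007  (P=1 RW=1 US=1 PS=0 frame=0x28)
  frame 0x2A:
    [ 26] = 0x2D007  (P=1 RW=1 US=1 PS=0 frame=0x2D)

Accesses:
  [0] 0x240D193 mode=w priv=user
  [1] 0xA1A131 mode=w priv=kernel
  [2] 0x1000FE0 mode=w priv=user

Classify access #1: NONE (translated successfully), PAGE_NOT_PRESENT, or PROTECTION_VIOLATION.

Trace:
#0 VA=0x240D193 (w,user):
  L0: frame=0x24 idx=18 entry=0x27007 [P=1 RW=1 US=1 PS=0]
  L1: frame=0x27 idx=13 entry=0x28007 [P=1 RW=1 US=1 PS=0]
  → PA=0x28193  (2 entries read)
#1 VA=0xA1A131 (w,kernel):
  L0: frame=0x24 idx=5 entry=0x2A007 [P=1 RW=1 US=1 PS=0]
  L1: frame=0x2A idx=26 entry=0x2D007 [P=1 RW=1 US=1 PS=0]
  → PA=0x2D131  (2 entries read)
#2 VA=0x1000FE0 (w,user):
  L0: frame=0x24 idx=8 entry=0x13006 [P=0 RW=1 US=1 PS=0]
  ⇒ fault: PAGE_NOT_PRESENT  — 1 lookups

Access #1 fault: NONE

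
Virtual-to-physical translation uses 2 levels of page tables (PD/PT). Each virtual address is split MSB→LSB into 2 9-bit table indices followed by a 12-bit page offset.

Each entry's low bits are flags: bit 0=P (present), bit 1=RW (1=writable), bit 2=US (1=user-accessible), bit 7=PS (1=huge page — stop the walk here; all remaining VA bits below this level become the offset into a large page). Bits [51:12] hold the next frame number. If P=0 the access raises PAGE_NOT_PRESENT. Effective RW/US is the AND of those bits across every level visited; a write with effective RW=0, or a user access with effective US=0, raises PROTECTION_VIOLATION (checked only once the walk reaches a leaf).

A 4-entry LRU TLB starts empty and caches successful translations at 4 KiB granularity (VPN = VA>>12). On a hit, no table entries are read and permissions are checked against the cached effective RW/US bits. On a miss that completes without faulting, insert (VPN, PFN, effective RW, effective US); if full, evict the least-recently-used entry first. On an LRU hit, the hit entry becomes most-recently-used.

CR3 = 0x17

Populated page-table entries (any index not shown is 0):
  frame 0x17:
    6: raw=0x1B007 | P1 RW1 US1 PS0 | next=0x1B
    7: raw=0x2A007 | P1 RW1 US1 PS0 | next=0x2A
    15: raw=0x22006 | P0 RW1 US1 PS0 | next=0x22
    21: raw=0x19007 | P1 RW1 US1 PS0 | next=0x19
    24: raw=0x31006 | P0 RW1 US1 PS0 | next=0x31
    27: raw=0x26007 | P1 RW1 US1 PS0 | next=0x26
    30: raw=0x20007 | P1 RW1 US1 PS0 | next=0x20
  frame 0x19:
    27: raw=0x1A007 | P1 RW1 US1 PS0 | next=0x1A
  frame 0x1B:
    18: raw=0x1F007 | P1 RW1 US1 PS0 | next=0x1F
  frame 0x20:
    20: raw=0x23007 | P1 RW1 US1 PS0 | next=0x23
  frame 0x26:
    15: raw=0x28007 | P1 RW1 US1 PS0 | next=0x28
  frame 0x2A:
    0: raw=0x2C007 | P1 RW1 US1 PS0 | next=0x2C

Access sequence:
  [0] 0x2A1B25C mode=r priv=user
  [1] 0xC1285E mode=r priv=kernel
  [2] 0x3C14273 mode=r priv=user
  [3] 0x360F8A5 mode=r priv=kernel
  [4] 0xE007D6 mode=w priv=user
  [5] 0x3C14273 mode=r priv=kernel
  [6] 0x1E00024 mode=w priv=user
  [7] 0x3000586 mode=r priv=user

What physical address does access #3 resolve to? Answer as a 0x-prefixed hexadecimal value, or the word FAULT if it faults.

Walk each access:
#0 VA=0x2A1B25C (r,user):
  L0: frame=0x17 idx=21 entry=0x19007 [P=1 RW=1 US=1 PS=0]
  L1: frame=0x19 idx=27 entry=0x1A007 [P=1 RW=1 US=1 PS=0]
  ⇒ phys 0x1A25C  [2 reads]
#1 VA=0xC1285E (r,kernel):
  L0: frame=0x17 idx=6 entry=0x1B007 [P=1 RW=1 US=1 PS=0]
  L1: frame=0x1B idx=18 entry=0x1F007 [P=1 RW=1 US=1 PS=0]
  ⇒ phys 0x1F85E  [2 reads]
#2 VA=0x3C14273 (r,user):
  L0: frame=0x17 idx=30 entry=0x20007 [P=1 RW=1 US=1 PS=0]
  L1: frame=0x20 idx=20 entry=0x23007 [P=1 RW=1 US=1 PS=0]
  ⇒ phys 0x23273  [2 reads]
#3 VA=0x360F8A5 (r,kernel):
  L0: frame=0x17 idx=27 entry=0x26007 [P=1 RW=1 US=1 PS=0]
  L1: frame=0x26 idx=15 entry=0x28007 [P=1 RW=1 US=1 PS=0]
  ⇒ phys 0x288A5  [2 reads]
#4 VA=0xE007D6 (w,user):
  L0: frame=0x17 idx=7 entry=0x2A007 [P=1 RW=1 US=1 PS=0]
  L1: frame=0x2A idx=0 entry=0x2C007 [P=1 RW=1 US=1 PS=0]
  ⇒ phys 0x2C7D6  [2 reads]
#5 VA=0x3C14273 (r,kernel):
  TLB hit vpn=0x3C14 → PA=0x23273
#6 VA=0x1E00024 (w,user):
  L0: frame=0x17 idx=15 entry=0x22006 [P=0 RW=1 US=1 PS=0]
  ✗ PAGE_NOT_PRESENT  [1 reads]
#7 VA=0x3000586 (r,user):
  L0: frame=0x17 idx=24 entry=0x31006 [P=0 RW=1 US=1 PS=0]
  ✗ PAGE_NOT_PRESENT  [1 reads]

Access #3 PA: 0x288A5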